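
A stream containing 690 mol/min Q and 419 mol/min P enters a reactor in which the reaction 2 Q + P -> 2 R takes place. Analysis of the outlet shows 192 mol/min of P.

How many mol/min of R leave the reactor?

454 mol/min

For P: n = n₀ − 1ξ → 192 = 419 − 1ξ, giving ξ = 227 mol/min.
Outlet amounts (n = n₀ + ν ξ):
  Q: 690 − 2(227) = 236
  P: 419 − 1(227) = 192
  R: 0 + 2(227) = 454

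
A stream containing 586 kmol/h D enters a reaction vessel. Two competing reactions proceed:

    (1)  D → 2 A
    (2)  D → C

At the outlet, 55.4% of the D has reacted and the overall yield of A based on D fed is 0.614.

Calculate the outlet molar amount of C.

Yield of A: 2ξ₁ / 586 = 0.614 → ξ₁ = 179.9 kmol/h.
Conversion of D: 1ξ₁ + 1ξ₂ = 0.554 × 586 = 324.6 → ξ₂ = 144.7 kmol/h.
Outlet amounts (n = n₀ + Σ ν·ξ):
  D: 586 − 1(179.9) − 1(144.7) = 261.4
  A: 0 + 2(179.9) = 359.8
  C: 0 + 1(144.7) = 144.7

145 kmol/h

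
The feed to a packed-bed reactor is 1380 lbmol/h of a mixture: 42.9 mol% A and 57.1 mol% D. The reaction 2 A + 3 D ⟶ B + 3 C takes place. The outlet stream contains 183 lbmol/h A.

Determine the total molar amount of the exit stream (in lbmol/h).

1180 lbmol/h

For A: n = n₀ − 2ξ → 183 = 592 − 2ξ, giving ξ = 204.5 lbmol/h.
Outlet amounts (n = n₀ + ν ξ):
  A: 592 − 2(204.5) = 183
  D: 788 − 3(204.5) = 174.5
  B: 0 + 1(204.5) = 204.5
  C: 0 + 3(204.5) = 613.5
Total out = 183 + 174.5 + 204.5 + 613.5 = 1175 lbmol/h.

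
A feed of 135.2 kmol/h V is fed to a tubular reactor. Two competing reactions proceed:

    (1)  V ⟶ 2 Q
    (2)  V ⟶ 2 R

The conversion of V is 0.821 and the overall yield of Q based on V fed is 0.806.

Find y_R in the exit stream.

Yield of Q: 2ξ₁ / 135.2 = 0.806 → ξ₁ = 54.49 kmol/h.
Conversion of V: 1ξ₁ + 1ξ₂ = 0.821 × 135.2 = 111 → ξ₂ = 56.51 kmol/h.
Outlet amounts (n = n₀ + Σ ν·ξ):
  V: 135.2 − 1(54.49) − 1(56.51) = 24.2
  Q: 0 + 2(54.49) = 109
  R: 0 + 2(56.51) = 113
Total out = 246.2 kmol/h; y_R = 113 / 246.2 = 0.4591.

0.459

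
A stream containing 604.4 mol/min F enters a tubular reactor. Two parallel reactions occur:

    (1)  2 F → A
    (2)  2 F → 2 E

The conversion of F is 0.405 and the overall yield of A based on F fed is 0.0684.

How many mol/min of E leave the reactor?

162 mol/min

Yield of A: 1ξ₁ / 604.4 = 0.0684 → ξ₁ = 41.34 mol/min.
Conversion of F: 2ξ₁ + 2ξ₂ = 0.405 × 604.4 = 244.8 → ξ₂ = 81.05 mol/min.
Outlet amounts (n = n₀ + Σ ν·ξ):
  F: 604.4 − 2(41.34) − 2(81.05) = 359.6
  A: 0 + 1(41.34) = 41.34
  E: 0 + 2(81.05) = 162.1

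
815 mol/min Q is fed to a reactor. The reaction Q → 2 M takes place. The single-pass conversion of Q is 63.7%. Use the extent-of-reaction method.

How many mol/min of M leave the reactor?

Q reacted = 0.637 × 815 = 519.2 mol/min; ν_Q = −1, so ξ = 519.2/1 = 519.2 mol/min.
Outlet amounts (n = n₀ + ν ξ):
  Q: 815 − 1(519.2) = 295.8
  M: 0 + 2(519.2) = 1038

1040 mol/min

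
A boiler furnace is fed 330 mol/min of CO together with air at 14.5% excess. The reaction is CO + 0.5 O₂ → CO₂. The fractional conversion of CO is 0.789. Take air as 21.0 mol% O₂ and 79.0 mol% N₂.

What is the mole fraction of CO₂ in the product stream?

Stoichiometric O₂ = 0.5 × 330 = 165 mol/min; O₂ fed = 165 × 1.145 = 188.9 mol/min.
N₂ fed = 188.9 × 79/21 = 710.7 mol/min.
Fuel reacted = 0.789 × 330 → ξ = 260.4 mol/min.
Outlet (n = n₀ + ν ξ):
  CO: 330 − 1(260.4) = 69.63
  O₂: 188.9 − 0.5(260.4) = 58.74
  N₂: 710.7 (inert)
  CO₂: 0 + 1(260.4) = 260.4
Total out = 1099 mol/min; y_CO₂ = 260.4 / 1099 = 0.2368.

0.237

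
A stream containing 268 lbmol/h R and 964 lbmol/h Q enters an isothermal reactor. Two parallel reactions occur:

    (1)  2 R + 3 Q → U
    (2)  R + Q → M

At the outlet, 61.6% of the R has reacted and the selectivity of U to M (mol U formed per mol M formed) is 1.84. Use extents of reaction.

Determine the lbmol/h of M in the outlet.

Conversion of R: R consumed = 0.616 × 268 = 165.1 lbmol/h = 2ξ₁ + 1ξ₂.
Selectivity: 1ξ₁ / (1ξ₂) = 1.84 → ξ₁ = 1.84 ξ₂.
Substitute: (2·1.84 + 1) ξ₂ = 165.1 → ξ₂ = 35.28 lbmol/h, ξ₁ = 64.91 lbmol/h.
Outlet amounts (n = n₀ + Σ ν·ξ):
  R: 268 − 2(64.91) − 1(35.28) = 102.9
  Q: 964 − 3(64.91) − 1(35.28) = 734
  U: 0 + 1(64.91) = 64.91
  M: 0 + 1(35.28) = 35.28

35.3 lbmol/h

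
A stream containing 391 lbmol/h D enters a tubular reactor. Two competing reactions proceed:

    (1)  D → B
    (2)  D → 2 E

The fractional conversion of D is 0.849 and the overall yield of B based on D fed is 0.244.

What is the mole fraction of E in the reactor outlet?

0.754

Yield of B: 1ξ₁ / 391 = 0.244 → ξ₁ = 95.4 lbmol/h.
Conversion of D: 1ξ₁ + 1ξ₂ = 0.849 × 391 = 332 → ξ₂ = 236.6 lbmol/h.
Outlet amounts (n = n₀ + Σ ν·ξ):
  D: 391 − 1(95.4) − 1(236.6) = 59.04
  B: 0 + 1(95.4) = 95.4
  E: 0 + 2(236.6) = 473.1
Total out = 627.6 lbmol/h; y_E = 473.1 / 627.6 = 0.7539.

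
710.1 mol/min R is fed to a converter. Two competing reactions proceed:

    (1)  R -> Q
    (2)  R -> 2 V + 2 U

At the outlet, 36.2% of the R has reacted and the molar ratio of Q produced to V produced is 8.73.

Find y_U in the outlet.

0.037

Conversion of R: R consumed = 0.362 × 710.1 = 257.1 mol/min = 1ξ₁ + 1ξ₂.
Selectivity: 1ξ₁ / (2ξ₂) = 8.73 → ξ₁ = 17.46 ξ₂.
Substitute: (1·17.46 + 1) ξ₂ = 257.1 → ξ₂ = 13.93 mol/min, ξ₁ = 243.1 mol/min.
Outlet amounts (n = n₀ + Σ ν·ξ):
  R: 710.1 − 1(243.1) − 1(13.93) = 453
  Q: 0 + 1(243.1) = 243.1
  V: 0 + 2(13.93) = 27.85
  U: 0 + 2(13.93) = 27.85
Total out = 751.9 mol/min; y_U = 27.85 / 751.9 = 0.03704.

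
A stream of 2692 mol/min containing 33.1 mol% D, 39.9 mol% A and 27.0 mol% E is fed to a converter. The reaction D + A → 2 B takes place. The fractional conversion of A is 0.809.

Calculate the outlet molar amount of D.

A reacted = 0.809 × 1074 = 869 mol/min; ν_A = −1, so ξ = 869/1 = 869 mol/min.
Outlet amounts (n = n₀ + ν ξ):
  D: 891.1 − 1(869) = 22.1
  A: 1074 − 1(869) = 205.2
  B: 0 + 2(869) = 1738
  E: 726.8 (inert)

22.1 mol/min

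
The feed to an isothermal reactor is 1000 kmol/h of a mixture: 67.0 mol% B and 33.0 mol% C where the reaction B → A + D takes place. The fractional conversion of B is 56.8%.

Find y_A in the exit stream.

B reacted = 0.568 × 670 = 380.6 kmol/h; ν_B = −1, so ξ = 380.6/1 = 380.6 kmol/h.
Outlet amounts (n = n₀ + ν ξ):
  B: 670 − 1(380.6) = 289.4
  A: 0 + 1(380.6) = 380.6
  D: 0 + 1(380.6) = 380.6
  C: 330 (inert)
Total out = 1381 kmol/h; y_A = 380.6 / 1381 = 0.2757.

0.276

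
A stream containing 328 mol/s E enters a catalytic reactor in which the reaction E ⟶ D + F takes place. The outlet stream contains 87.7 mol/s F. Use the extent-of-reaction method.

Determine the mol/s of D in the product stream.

87.7 mol/s

For F: n = n₀ + 1ξ → 87.7 = 0 + 1ξ, giving ξ = 87.7 mol/s.
Outlet amounts (n = n₀ + ν ξ):
  E: 328 − 1(87.7) = 240.3
  D: 0 + 1(87.7) = 87.7
  F: 0 + 1(87.7) = 87.7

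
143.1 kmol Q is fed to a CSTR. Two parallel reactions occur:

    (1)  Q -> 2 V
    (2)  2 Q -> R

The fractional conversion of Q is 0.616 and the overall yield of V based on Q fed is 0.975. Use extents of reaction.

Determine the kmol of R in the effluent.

Yield of V: 2ξ₁ / 143.1 = 0.975 → ξ₁ = 69.76 kmol.
Conversion of Q: 1ξ₁ + 2ξ₂ = 0.616 × 143.1 = 88.15 → ξ₂ = 9.194 kmol.
Outlet amounts (n = n₀ + Σ ν·ξ):
  Q: 143.1 − 1(69.76) − 2(9.194) = 54.95
  V: 0 + 2(69.76) = 139.5
  R: 0 + 1(9.194) = 9.194

9.19 kmol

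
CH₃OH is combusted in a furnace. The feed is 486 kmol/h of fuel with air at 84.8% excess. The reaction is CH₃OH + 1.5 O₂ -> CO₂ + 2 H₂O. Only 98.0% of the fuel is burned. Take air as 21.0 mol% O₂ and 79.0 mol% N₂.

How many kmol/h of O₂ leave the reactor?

633 kmol/h

Stoichiometric O₂ = 1.5 × 486 = 729 kmol/h; O₂ fed = 729 × 1.848 = 1347 kmol/h.
N₂ fed = 1347 × 79/21 = 5068 kmol/h.
Fuel reacted = 0.98 × 486 → ξ = 476.3 kmol/h.
Outlet (n = n₀ + ν ξ):
  CH₃OH: 486 − 1(476.3) = 9.72
  O₂: 1347 − 1.5(476.3) = 632.8
  N₂: 5068 (inert)
  CO₂: 0 + 1(476.3) = 476.3
  H₂O: 0 + 2(476.3) = 952.6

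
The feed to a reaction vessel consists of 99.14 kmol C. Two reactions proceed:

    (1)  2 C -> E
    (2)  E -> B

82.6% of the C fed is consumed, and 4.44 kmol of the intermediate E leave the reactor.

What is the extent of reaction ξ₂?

Conversion of C: C consumed = 2ξ₁ = 0.826 × 99.14 → ξ₁ = 40.94 kmol.
E balance: n_E = 0 + 1ξ₁ − 1ξ₂ = 4.44 → ξ₂ = (1·40.94 − 4.44)/1 = 36.5 kmol.
Outlet amounts (n = n₀ + Σ ν·ξ):
  C: 99.14 − 2(40.94) = 17.25
  E: 0 + 1(40.94) − 1(36.5) = 4.44
  B: 0 + 1(36.5) = 36.5

ξ₂ = 36.5 kmol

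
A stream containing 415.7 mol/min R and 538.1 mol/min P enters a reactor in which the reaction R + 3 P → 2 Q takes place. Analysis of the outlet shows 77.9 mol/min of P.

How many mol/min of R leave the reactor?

262 mol/min

For P: n = n₀ − 3ξ → 77.9 = 538.1 − 3ξ, giving ξ = 153.4 mol/min.
Outlet amounts (n = n₀ + ν ξ):
  R: 415.7 − 1(153.4) = 262.3
  P: 538.1 − 3(153.4) = 77.9
  Q: 0 + 2(153.4) = 306.8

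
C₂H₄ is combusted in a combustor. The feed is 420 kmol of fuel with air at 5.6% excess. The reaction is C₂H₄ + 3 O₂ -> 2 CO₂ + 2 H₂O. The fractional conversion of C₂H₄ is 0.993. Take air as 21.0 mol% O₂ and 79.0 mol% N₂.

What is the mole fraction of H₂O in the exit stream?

Stoichiometric O₂ = 3 × 420 = 1260 kmol; O₂ fed = 1260 × 1.056 = 1331 kmol.
N₂ fed = 1331 × 79/21 = 5005 kmol.
Fuel reacted = 0.993 × 420 → ξ = 417.1 kmol.
Outlet (n = n₀ + ν ξ):
  C₂H₄: 420 − 1(417.1) = 2.94
  O₂: 1331 − 3(417.1) = 79.38
  N₂: 5005 (inert)
  CO₂: 0 + 2(417.1) = 834.1
  H₂O: 0 + 2(417.1) = 834.1
Total out = 6756 kmol; y_H₂O = 834.1 / 6756 = 0.1235.

0.123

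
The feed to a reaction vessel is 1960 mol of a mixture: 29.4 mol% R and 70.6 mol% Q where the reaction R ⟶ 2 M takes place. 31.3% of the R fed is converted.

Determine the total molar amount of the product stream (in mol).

2140 mol

R reacted = 0.313 × 576.2 = 180.4 mol; ν_R = −1, so ξ = 180.4/1 = 180.4 mol.
Outlet amounts (n = n₀ + ν ξ):
  R: 576.2 − 1(180.4) = 395.9
  M: 0 + 2(180.4) = 360.7
  Q: 1384 (inert)
Total out = 395.9 + 360.7 + 1384 = 2140 mol.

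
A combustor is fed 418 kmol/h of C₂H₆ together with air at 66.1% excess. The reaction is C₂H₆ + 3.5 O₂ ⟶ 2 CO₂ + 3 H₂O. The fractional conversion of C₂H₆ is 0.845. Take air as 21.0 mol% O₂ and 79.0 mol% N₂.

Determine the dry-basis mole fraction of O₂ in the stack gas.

0.107

Stoichiometric O₂ = 3.5 × 418 = 1463 kmol/h; O₂ fed = 1463 × 1.661 = 2430 kmol/h.
N₂ fed = 2430 × 79/21 = 9142 kmol/h.
Fuel reacted = 0.845 × 418 → ξ = 353.2 kmol/h.
Outlet (n = n₀ + ν ξ):
  C₂H₆: 418 − 1(353.2) = 64.79
  O₂: 2430 − 3.5(353.2) = 1194
  N₂: 9142 (inert)
  CO₂: 0 + 2(353.2) = 706.4
  H₂O: 0 + 3(353.2) = 1060
Dry total = 11110 kmol/h; y_O₂ (dry) = 1194 / 11110 = 0.1075.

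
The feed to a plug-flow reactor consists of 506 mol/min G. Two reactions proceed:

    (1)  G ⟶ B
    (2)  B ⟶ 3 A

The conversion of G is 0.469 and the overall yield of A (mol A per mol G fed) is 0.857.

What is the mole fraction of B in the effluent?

0.117

Conversion of G: G consumed = 1ξ₁ = 0.469 × 506 → ξ₁ = 237.3 mol/min.
Yield of A: 3ξ₂ / 506 = 0.857 → ξ₂ = 144.5 mol/min.
Outlet amounts (n = n₀ + Σ ν·ξ):
  G: 506 − 1(237.3) = 268.7
  B: 0 + 1(237.3) − 1(144.5) = 92.77
  A: 0 + 3(144.5) = 433.6
Total out = 795.1 mol/min; y_B = 92.77 / 795.1 = 0.1167.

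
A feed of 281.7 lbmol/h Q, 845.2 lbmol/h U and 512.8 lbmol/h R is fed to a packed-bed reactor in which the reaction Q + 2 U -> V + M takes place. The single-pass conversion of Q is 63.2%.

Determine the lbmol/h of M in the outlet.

Q reacted = 0.632 × 281.7 = 178 lbmol/h; ν_Q = −1, so ξ = 178/1 = 178 lbmol/h.
Outlet amounts (n = n₀ + ν ξ):
  Q: 281.7 − 1(178) = 103.7
  U: 845.2 − 2(178) = 489.1
  V: 0 + 1(178) = 178
  M: 0 + 1(178) = 178
  R: 512.8 (inert)

178 lbmol/h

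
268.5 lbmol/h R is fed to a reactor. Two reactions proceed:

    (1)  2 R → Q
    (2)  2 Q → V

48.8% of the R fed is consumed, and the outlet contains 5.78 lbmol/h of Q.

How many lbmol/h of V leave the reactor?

Conversion of R: R consumed = 2ξ₁ = 0.488 × 268.5 → ξ₁ = 65.51 lbmol/h.
Q balance: n_Q = 0 + 1ξ₁ − 2ξ₂ = 5.78 → ξ₂ = (1·65.51 − 5.78)/2 = 29.87 lbmol/h.
Outlet amounts (n = n₀ + Σ ν·ξ):
  R: 268.5 − 2(65.51) = 137.5
  Q: 0 + 1(65.51) − 2(29.87) = 5.78
  V: 0 + 1(29.87) = 29.87

29.9 lbmol/h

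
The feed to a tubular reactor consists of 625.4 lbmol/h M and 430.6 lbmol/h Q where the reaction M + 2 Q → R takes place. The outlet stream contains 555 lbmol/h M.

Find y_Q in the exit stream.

0.317

For M: n = n₀ − 1ξ → 555 = 625.4 − 1ξ, giving ξ = 70.4 lbmol/h.
Outlet amounts (n = n₀ + ν ξ):
  M: 625.4 − 1(70.4) = 555
  Q: 430.6 − 2(70.4) = 289.8
  R: 0 + 1(70.4) = 70.4
Total out = 915.2 lbmol/h; y_Q = 289.8 / 915.2 = 0.3167.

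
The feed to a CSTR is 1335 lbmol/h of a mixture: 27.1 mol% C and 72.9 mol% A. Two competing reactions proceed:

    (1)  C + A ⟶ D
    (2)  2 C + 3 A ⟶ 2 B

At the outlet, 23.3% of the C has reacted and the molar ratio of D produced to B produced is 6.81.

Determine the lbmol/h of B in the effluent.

10.8 lbmol/h

Conversion of C: C consumed = 0.233 × 361.8 = 84.3 lbmol/h = 1ξ₁ + 2ξ₂.
Selectivity: 1ξ₁ / (2ξ₂) = 6.81 → ξ₁ = 13.62 ξ₂.
Substitute: (1·13.62 + 2) ξ₂ = 84.3 → ξ₂ = 5.397 lbmol/h, ξ₁ = 73.5 lbmol/h.
Outlet amounts (n = n₀ + Σ ν·ξ):
  C: 361.8 − 1(73.5) − 2(5.397) = 277.5
  A: 973.2 − 1(73.5) − 3(5.397) = 883.5
  D: 0 + 1(73.5) = 73.5
  B: 0 + 2(5.397) = 10.79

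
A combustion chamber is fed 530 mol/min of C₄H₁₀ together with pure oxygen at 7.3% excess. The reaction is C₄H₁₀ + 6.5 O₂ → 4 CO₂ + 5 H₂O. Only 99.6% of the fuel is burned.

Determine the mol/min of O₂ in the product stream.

Stoichiometric O₂ = 6.5 × 530 = 3445 mol/min; O₂ fed = 3445 × 1.073 = 3696 mol/min.
Fuel reacted = 0.996 × 530 → ξ = 527.9 mol/min.
Outlet (n = n₀ + ν ξ):
  C₄H₁₀: 530 − 1(527.9) = 2.12
  O₂: 3696 − 6.5(527.9) = 265.3
  CO₂: 0 + 4(527.9) = 2112
  H₂O: 0 + 5(527.9) = 2639

265 mol/min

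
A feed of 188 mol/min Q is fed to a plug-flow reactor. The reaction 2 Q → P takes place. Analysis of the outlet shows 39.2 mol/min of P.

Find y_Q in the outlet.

For P: n = n₀ + 1ξ → 39.2 = 0 + 1ξ, giving ξ = 39.2 mol/min.
Outlet amounts (n = n₀ + ν ξ):
  Q: 188 − 2(39.2) = 109.6
  P: 0 + 1(39.2) = 39.2
Total out = 148.8 mol/min; y_Q = 109.6 / 148.8 = 0.7366.

0.737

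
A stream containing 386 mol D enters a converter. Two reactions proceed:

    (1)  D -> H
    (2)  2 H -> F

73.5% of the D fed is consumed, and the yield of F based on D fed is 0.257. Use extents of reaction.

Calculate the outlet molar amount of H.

Conversion of D: D consumed = 1ξ₁ = 0.735 × 386 → ξ₁ = 283.7 mol.
Yield of F: 1ξ₂ / 386 = 0.257 → ξ₂ = 99.2 mol.
Outlet amounts (n = n₀ + Σ ν·ξ):
  D: 386 − 1(283.7) = 102.3
  H: 0 + 1(283.7) − 2(99.2) = 85.31
  F: 0 + 1(99.2) = 99.2

85.3 mol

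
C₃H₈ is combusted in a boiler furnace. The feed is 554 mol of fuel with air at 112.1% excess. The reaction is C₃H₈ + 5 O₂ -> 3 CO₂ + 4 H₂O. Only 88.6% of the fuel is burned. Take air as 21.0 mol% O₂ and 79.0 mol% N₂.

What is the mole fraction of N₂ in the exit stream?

0.762

Stoichiometric O₂ = 5 × 554 = 2770 mol; O₂ fed = 2770 × 2.121 = 5875 mol.
N₂ fed = 5875 × 79/21 = 22100 mol.
Fuel reacted = 0.886 × 554 → ξ = 490.8 mol.
Outlet (n = n₀ + ν ξ):
  C₃H₈: 554 − 1(490.8) = 63.16
  O₂: 5875 − 5(490.8) = 3421
  N₂: 22100 (inert)
  CO₂: 0 + 3(490.8) = 1473
  H₂O: 0 + 4(490.8) = 1963
Total out = 29020 mol; y_N₂ = 22100 / 29020 = 0.7616.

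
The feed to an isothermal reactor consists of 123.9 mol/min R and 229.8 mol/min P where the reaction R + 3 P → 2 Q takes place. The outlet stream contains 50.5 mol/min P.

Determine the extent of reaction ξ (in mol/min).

For P: n = n₀ − 3ξ → 50.5 = 229.8 − 3ξ, giving ξ = 59.77 mol/min.
Outlet amounts (n = n₀ + ν ξ):
  R: 123.9 − 1(59.77) = 64.13
  P: 229.8 − 3(59.77) = 50.5
  Q: 0 + 2(59.77) = 119.5

ξ = 59.8 mol/min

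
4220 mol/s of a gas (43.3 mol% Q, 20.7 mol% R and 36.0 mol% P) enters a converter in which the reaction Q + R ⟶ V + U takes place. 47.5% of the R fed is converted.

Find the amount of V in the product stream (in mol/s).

415 mol/s

R reacted = 0.475 × 873.5 = 414.9 mol/s; ν_R = −1, so ξ = 414.9/1 = 414.9 mol/s.
Outlet amounts (n = n₀ + ν ξ):
  Q: 1827 − 1(414.9) = 1412
  R: 873.5 − 1(414.9) = 458.6
  V: 0 + 1(414.9) = 414.9
  U: 0 + 1(414.9) = 414.9
  P: 1519 (inert)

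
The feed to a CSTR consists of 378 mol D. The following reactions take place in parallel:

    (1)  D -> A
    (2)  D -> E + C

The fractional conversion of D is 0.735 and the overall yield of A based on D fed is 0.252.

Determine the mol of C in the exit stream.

183 mol

Yield of A: 1ξ₁ / 378 = 0.252 → ξ₁ = 95.26 mol.
Conversion of D: 1ξ₁ + 1ξ₂ = 0.735 × 378 = 277.8 → ξ₂ = 182.6 mol.
Outlet amounts (n = n₀ + Σ ν·ξ):
  D: 378 − 1(95.26) − 1(182.6) = 100.2
  A: 0 + 1(95.26) = 95.26
  E: 0 + 1(182.6) = 182.6
  C: 0 + 1(182.6) = 182.6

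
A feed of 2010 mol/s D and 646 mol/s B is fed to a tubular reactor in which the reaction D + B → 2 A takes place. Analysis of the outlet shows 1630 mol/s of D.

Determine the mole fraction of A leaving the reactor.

0.286

For D: n = n₀ − 1ξ → 1630 = 2010 − 1ξ, giving ξ = 380 mol/s.
Outlet amounts (n = n₀ + ν ξ):
  D: 2010 − 1(380) = 1630
  B: 646 − 1(380) = 266
  A: 0 + 2(380) = 760
Total out = 2656 mol/s; y_A = 760 / 2656 = 0.2861.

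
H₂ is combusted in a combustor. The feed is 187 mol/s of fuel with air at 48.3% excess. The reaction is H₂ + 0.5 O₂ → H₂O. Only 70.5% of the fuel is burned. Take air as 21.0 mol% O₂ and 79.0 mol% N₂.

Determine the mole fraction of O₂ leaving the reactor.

0.0931

Stoichiometric O₂ = 0.5 × 187 = 93.5 mol/s; O₂ fed = 93.5 × 1.483 = 138.7 mol/s.
N₂ fed = 138.7 × 79/21 = 521.6 mol/s.
Fuel reacted = 0.705 × 187 → ξ = 131.8 mol/s.
Outlet (n = n₀ + ν ξ):
  H₂: 187 − 1(131.8) = 55.17
  O₂: 138.7 − 0.5(131.8) = 72.74
  N₂: 521.6 (inert)
  H₂O: 0 + 1(131.8) = 131.8
Total out = 781.4 mol/s; y_O₂ = 72.74 / 781.4 = 0.0931.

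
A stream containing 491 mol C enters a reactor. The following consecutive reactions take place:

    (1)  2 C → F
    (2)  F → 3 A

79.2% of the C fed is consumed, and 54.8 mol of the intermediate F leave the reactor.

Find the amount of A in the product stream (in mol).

Conversion of C: C consumed = 2ξ₁ = 0.792 × 491 → ξ₁ = 194.4 mol.
F balance: n_F = 0 + 1ξ₁ − 1ξ₂ = 54.8 → ξ₂ = (1·194.4 − 54.8)/1 = 139.6 mol.
Outlet amounts (n = n₀ + Σ ν·ξ):
  C: 491 − 2(194.4) = 102.1
  F: 0 + 1(194.4) − 1(139.6) = 54.8
  A: 0 + 3(139.6) = 418.9

419 mol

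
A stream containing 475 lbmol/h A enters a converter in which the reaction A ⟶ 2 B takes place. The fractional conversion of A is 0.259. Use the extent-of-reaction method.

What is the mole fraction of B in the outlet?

0.411

A reacted = 0.259 × 475 = 123 lbmol/h; ν_A = −1, so ξ = 123/1 = 123 lbmol/h.
Outlet amounts (n = n₀ + ν ξ):
  A: 475 − 1(123) = 352
  B: 0 + 2(123) = 246.1
Total out = 598 lbmol/h; y_B = 246.1 / 598 = 0.4114.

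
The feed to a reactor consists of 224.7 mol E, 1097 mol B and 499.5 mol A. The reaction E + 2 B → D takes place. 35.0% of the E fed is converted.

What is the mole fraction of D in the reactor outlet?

0.0473

E reacted = 0.35 × 224.7 = 78.64 mol; ν_E = −1, so ξ = 78.64/1 = 78.64 mol.
Outlet amounts (n = n₀ + ν ξ):
  E: 224.7 − 1(78.64) = 146.1
  B: 1097 − 2(78.64) = 939.7
  D: 0 + 1(78.64) = 78.64
  A: 499.5 (inert)
Total out = 1664 mol; y_D = 78.64 / 1664 = 0.04727.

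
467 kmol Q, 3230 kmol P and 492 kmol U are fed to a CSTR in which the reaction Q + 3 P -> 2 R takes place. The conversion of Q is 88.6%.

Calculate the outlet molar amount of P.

Q reacted = 0.886 × 467 = 413.8 kmol; ν_Q = −1, so ξ = 413.8/1 = 413.8 kmol.
Outlet amounts (n = n₀ + ν ξ):
  Q: 467 − 1(413.8) = 53.24
  P: 3230 − 3(413.8) = 1989
  R: 0 + 2(413.8) = 827.5
  U: 492 (inert)

1990 kmol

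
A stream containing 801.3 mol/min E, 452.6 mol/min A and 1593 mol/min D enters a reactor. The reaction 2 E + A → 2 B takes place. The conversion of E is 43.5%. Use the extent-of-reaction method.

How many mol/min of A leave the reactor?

278 mol/min

E reacted = 0.435 × 801.3 = 348.6 mol/min; ν_E = −2, so ξ = 348.6/2 = 174.3 mol/min.
Outlet amounts (n = n₀ + ν ξ):
  E: 801.3 − 2(174.3) = 452.7
  A: 452.6 − 1(174.3) = 278.3
  B: 0 + 2(174.3) = 348.6
  D: 1593 (inert)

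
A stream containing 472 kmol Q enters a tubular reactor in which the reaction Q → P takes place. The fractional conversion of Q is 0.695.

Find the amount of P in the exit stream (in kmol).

328 kmol

Q reacted = 0.695 × 472 = 328 kmol; ν_Q = −1, so ξ = 328/1 = 328 kmol.
Outlet amounts (n = n₀ + ν ξ):
  Q: 472 − 1(328) = 144
  P: 0 + 1(328) = 328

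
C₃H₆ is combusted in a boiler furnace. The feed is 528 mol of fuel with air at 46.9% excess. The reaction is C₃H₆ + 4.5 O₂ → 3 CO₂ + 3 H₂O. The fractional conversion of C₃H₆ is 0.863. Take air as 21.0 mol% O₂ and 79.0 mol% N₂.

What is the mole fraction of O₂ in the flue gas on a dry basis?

0.0899

Stoichiometric O₂ = 4.5 × 528 = 2376 mol; O₂ fed = 2376 × 1.469 = 3490 mol.
N₂ fed = 3490 × 79/21 = 13130 mol.
Fuel reacted = 0.863 × 528 → ξ = 455.7 mol.
Outlet (n = n₀ + ν ξ):
  C₃H₆: 528 − 1(455.7) = 72.34
  O₂: 3490 − 4.5(455.7) = 1440
  N₂: 13130 (inert)
  CO₂: 0 + 3(455.7) = 1367
  H₂O: 0 + 3(455.7) = 1367
Dry total = 16010 mol; y_O₂ (dry) = 1440 / 16010 = 0.08994.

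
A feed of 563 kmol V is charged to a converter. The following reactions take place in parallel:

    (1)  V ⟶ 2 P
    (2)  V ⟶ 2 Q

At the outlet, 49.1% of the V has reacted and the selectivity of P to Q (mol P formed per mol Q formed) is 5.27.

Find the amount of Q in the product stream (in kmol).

88.2 kmol

Conversion of V: V consumed = 0.491 × 563 = 276.4 kmol = 1ξ₁ + 1ξ₂.
Selectivity: 2ξ₁ / (2ξ₂) = 5.27 → ξ₁ = 5.27 ξ₂.
Substitute: (1·5.27 + 1) ξ₂ = 276.4 → ξ₂ = 44.09 kmol, ξ₁ = 232.3 kmol.
Outlet amounts (n = n₀ + Σ ν·ξ):
  V: 563 − 1(232.3) − 1(44.09) = 286.6
  P: 0 + 2(232.3) = 464.7
  Q: 0 + 2(44.09) = 88.18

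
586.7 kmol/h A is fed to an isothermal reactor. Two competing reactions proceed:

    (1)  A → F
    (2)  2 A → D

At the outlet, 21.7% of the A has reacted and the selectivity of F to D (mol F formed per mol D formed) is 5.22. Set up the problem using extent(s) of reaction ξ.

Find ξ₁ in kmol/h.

Conversion of A: A consumed = 0.217 × 586.7 = 127.3 kmol/h = 1ξ₁ + 2ξ₂.
Selectivity: 1ξ₁ / (1ξ₂) = 5.22 → ξ₁ = 5.22 ξ₂.
Substitute: (1·5.22 + 2) ξ₂ = 127.3 → ξ₂ = 17.63 kmol/h, ξ₁ = 92.05 kmol/h.
Outlet amounts (n = n₀ + Σ ν·ξ):
  A: 586.7 − 1(92.05) − 2(17.63) = 459.4
  F: 0 + 1(92.05) = 92.05
  D: 0 + 1(17.63) = 17.63

ξ₁ = 92 kmol/h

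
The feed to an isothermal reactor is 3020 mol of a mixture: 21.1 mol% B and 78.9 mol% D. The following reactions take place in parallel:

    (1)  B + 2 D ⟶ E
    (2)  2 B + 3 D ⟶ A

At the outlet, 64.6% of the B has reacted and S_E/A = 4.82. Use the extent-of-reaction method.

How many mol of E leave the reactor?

Conversion of B: B consumed = 0.646 × 637.2 = 411.6 mol = 1ξ₁ + 2ξ₂.
Selectivity: 1ξ₁ / (1ξ₂) = 4.82 → ξ₁ = 4.82 ξ₂.
Substitute: (1·4.82 + 2) ξ₂ = 411.6 → ξ₂ = 60.36 mol, ξ₁ = 290.9 mol.
Outlet amounts (n = n₀ + Σ ν·ξ):
  B: 637.2 − 1(290.9) − 2(60.36) = 225.6
  D: 2383 − 2(290.9) − 3(60.36) = 1620
  E: 0 + 1(290.9) = 290.9
  A: 0 + 1(60.36) = 60.36

291 mol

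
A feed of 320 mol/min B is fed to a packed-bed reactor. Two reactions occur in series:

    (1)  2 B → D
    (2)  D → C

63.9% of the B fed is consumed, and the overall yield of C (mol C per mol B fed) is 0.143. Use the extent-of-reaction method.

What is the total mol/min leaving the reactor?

Conversion of B: B consumed = 2ξ₁ = 0.639 × 320 → ξ₁ = 102.2 mol/min.
Yield of C: 1ξ₂ / 320 = 0.143 → ξ₂ = 45.76 mol/min.
Outlet amounts (n = n₀ + Σ ν·ξ):
  B: 320 − 2(102.2) = 115.5
  D: 0 + 1(102.2) − 1(45.76) = 56.48
  C: 0 + 1(45.76) = 45.76
Total out = 115.5 + 56.48 + 45.76 = 217.8 mol/min.

218 mol/min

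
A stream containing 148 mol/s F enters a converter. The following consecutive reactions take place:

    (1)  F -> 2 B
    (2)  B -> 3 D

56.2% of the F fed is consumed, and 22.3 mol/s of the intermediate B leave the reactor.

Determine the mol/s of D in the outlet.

Conversion of F: F consumed = 1ξ₁ = 0.562 × 148 → ξ₁ = 83.18 mol/s.
B balance: n_B = 0 + 2ξ₁ − 1ξ₂ = 22.3 → ξ₂ = (2·83.18 − 22.3)/1 = 144.1 mol/s.
Outlet amounts (n = n₀ + Σ ν·ξ):
  F: 148 − 1(83.18) = 64.82
  B: 0 + 2(83.18) − 1(144.1) = 22.3
  D: 0 + 3(144.1) = 432.2

432 mol/s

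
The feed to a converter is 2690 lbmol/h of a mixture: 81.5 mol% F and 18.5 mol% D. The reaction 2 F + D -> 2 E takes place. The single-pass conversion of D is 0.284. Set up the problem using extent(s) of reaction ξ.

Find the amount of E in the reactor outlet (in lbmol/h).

283 lbmol/h

D reacted = 0.284 × 497.6 = 141.3 lbmol/h; ν_D = −1, so ξ = 141.3/1 = 141.3 lbmol/h.
Outlet amounts (n = n₀ + ν ξ):
  F: 2192 − 2(141.3) = 1910
  D: 497.6 − 1(141.3) = 356.3
  E: 0 + 2(141.3) = 282.7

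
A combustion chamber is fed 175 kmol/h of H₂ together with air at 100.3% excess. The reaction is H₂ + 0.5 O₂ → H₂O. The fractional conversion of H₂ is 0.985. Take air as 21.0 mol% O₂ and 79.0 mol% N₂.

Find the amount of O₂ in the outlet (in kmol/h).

Stoichiometric O₂ = 0.5 × 175 = 87.5 kmol/h; O₂ fed = 87.5 × 2.003 = 175.3 kmol/h.
N₂ fed = 175.3 × 79/21 = 659.3 kmol/h.
Fuel reacted = 0.985 × 175 → ξ = 172.4 kmol/h.
Outlet (n = n₀ + ν ξ):
  H₂: 175 − 1(172.4) = 2.625
  O₂: 175.3 − 0.5(172.4) = 89.08
  N₂: 659.3 (inert)
  H₂O: 0 + 1(172.4) = 172.4

89.1 kmol/h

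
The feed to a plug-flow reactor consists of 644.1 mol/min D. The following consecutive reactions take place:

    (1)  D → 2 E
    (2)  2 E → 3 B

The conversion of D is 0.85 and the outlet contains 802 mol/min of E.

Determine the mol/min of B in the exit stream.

Conversion of D: D consumed = 1ξ₁ = 0.85 × 644.1 → ξ₁ = 547.5 mol/min.
E balance: n_E = 0 + 2ξ₁ − 2ξ₂ = 802 → ξ₂ = (2·547.5 − 802)/2 = 146.5 mol/min.
Outlet amounts (n = n₀ + Σ ν·ξ):
  D: 644.1 − 1(547.5) = 96.62
  E: 0 + 2(547.5) − 2(146.5) = 802
  B: 0 + 3(146.5) = 439.5

439 mol/min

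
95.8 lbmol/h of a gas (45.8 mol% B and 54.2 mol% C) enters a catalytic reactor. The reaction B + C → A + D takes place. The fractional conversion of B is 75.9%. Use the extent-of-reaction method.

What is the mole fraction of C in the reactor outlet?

B reacted = 0.759 × 43.88 = 33.3 lbmol/h; ν_B = −1, so ξ = 33.3/1 = 33.3 lbmol/h.
Outlet amounts (n = n₀ + ν ξ):
  B: 43.88 − 1(33.3) = 10.57
  C: 51.92 − 1(33.3) = 18.62
  A: 0 + 1(33.3) = 33.3
  D: 0 + 1(33.3) = 33.3
Total out = 95.8 lbmol/h; y_C = 18.62 / 95.8 = 0.1944.

0.194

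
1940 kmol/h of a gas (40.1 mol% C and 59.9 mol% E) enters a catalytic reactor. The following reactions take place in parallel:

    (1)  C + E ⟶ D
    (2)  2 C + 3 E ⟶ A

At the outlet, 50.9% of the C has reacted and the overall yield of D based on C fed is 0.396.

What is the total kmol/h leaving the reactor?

Yield of D: 1ξ₁ / 777.9 = 0.396 → ξ₁ = 308.1 kmol/h.
Conversion of C: 1ξ₁ + 2ξ₂ = 0.509 × 777.9 = 396 → ξ₂ = 43.95 kmol/h.
Outlet amounts (n = n₀ + Σ ν·ξ):
  C: 777.9 − 1(308.1) − 2(43.95) = 382
  E: 1162 − 1(308.1) − 3(43.95) = 722.1
  D: 0 + 1(308.1) = 308.1
  A: 0 + 1(43.95) = 43.95
Total out = 382 + 722.1 + 308.1 + 43.95 = 1456 kmol/h.

1460 kmol/h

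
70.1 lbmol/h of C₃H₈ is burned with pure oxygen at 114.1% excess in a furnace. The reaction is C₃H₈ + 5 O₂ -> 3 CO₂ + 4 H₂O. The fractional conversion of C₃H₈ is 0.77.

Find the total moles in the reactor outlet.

874 lbmol/h

Stoichiometric O₂ = 5 × 70.1 = 350.5 lbmol/h; O₂ fed = 350.5 × 2.141 = 750.4 lbmol/h.
Fuel reacted = 0.77 × 70.1 → ξ = 53.98 lbmol/h.
Outlet (n = n₀ + ν ξ):
  C₃H₈: 70.1 − 1(53.98) = 16.12
  O₂: 750.4 − 5(53.98) = 480.5
  CO₂: 0 + 3(53.98) = 161.9
  H₂O: 0 + 4(53.98) = 215.9
Total out = 16.12 + 480.5 + 161.9 + 215.9 = 874.5 lbmol/h.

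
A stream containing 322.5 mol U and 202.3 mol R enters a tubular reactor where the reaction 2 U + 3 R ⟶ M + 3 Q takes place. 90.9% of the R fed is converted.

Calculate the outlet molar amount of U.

R reacted = 0.909 × 202.3 = 183.9 mol; ν_R = −3, so ξ = 183.9/3 = 61.3 mol.
Outlet amounts (n = n₀ + ν ξ):
  U: 322.5 − 2(61.3) = 199.9
  R: 202.3 − 3(61.3) = 18.41
  M: 0 + 1(61.3) = 61.3
  Q: 0 + 3(61.3) = 183.9

200 mol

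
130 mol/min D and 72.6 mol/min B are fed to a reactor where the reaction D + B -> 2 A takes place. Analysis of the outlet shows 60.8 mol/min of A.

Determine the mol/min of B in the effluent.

42.2 mol/min

For A: n = n₀ + 2ξ → 60.8 = 0 + 2ξ, giving ξ = 30.4 mol/min.
Outlet amounts (n = n₀ + ν ξ):
  D: 130 − 1(30.4) = 99.6
  B: 72.6 − 1(30.4) = 42.2
  A: 0 + 2(30.4) = 60.8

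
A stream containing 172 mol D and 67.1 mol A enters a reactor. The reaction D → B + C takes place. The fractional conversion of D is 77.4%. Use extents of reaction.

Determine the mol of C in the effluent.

D reacted = 0.774 × 172 = 133.1 mol; ν_D = −1, so ξ = 133.1/1 = 133.1 mol.
Outlet amounts (n = n₀ + ν ξ):
  D: 172 − 1(133.1) = 38.87
  B: 0 + 1(133.1) = 133.1
  C: 0 + 1(133.1) = 133.1
  A: 67.1 (inert)

133 mol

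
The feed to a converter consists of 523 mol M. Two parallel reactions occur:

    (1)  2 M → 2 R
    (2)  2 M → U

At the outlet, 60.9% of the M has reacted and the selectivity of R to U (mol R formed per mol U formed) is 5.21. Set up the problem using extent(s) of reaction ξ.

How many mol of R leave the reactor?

230 mol

Conversion of M: M consumed = 0.609 × 523 = 318.5 mol = 2ξ₁ + 2ξ₂.
Selectivity: 2ξ₁ / (1ξ₂) = 5.21 → ξ₁ = 2.605 ξ₂.
Substitute: (2·2.605 + 2) ξ₂ = 318.5 → ξ₂ = 44.18 mol, ξ₁ = 115.1 mol.
Outlet amounts (n = n₀ + Σ ν·ξ):
  M: 523 − 2(115.1) − 2(44.18) = 204.5
  R: 0 + 2(115.1) = 230.2
  U: 0 + 1(44.18) = 44.18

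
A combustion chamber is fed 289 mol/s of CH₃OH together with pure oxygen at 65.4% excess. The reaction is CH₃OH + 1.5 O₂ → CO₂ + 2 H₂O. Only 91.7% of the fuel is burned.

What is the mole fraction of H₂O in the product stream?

Stoichiometric O₂ = 1.5 × 289 = 433.5 mol/s; O₂ fed = 433.5 × 1.654 = 717 mol/s.
Fuel reacted = 0.917 × 289 → ξ = 265 mol/s.
Outlet (n = n₀ + ν ξ):
  CH₃OH: 289 − 1(265) = 23.99
  O₂: 717 − 1.5(265) = 319.5
  CO₂: 0 + 1(265) = 265
  H₂O: 0 + 2(265) = 530
Total out = 1139 mol/s; y_H₂O = 530 / 1139 = 0.4655.

0.466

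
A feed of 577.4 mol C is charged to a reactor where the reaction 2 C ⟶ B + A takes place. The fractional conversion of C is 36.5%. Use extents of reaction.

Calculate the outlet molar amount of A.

105 mol

C reacted = 0.365 × 577.4 = 210.8 mol; ν_C = −2, so ξ = 210.8/2 = 105.4 mol.
Outlet amounts (n = n₀ + ν ξ):
  C: 577.4 − 2(105.4) = 366.6
  B: 0 + 1(105.4) = 105.4
  A: 0 + 1(105.4) = 105.4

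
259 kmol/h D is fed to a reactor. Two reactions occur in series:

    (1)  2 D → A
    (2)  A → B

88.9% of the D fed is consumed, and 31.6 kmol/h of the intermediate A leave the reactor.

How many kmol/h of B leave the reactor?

Conversion of D: D consumed = 2ξ₁ = 0.889 × 259 → ξ₁ = 115.1 kmol/h.
A balance: n_A = 0 + 1ξ₁ − 1ξ₂ = 31.6 → ξ₂ = (1·115.1 − 31.6)/1 = 83.53 kmol/h.
Outlet amounts (n = n₀ + Σ ν·ξ):
  D: 259 − 2(115.1) = 28.75
  A: 0 + 1(115.1) − 1(83.53) = 31.6
  B: 0 + 1(83.53) = 83.53

83.5 kmol/h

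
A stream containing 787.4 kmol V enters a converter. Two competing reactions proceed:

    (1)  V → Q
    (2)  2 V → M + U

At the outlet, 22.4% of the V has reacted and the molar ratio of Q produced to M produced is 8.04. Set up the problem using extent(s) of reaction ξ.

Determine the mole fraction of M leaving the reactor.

0.0223

Conversion of V: V consumed = 0.224 × 787.4 = 176.4 kmol = 1ξ₁ + 2ξ₂.
Selectivity: 1ξ₁ / (1ξ₂) = 8.04 → ξ₁ = 8.04 ξ₂.
Substitute: (1·8.04 + 2) ξ₂ = 176.4 → ξ₂ = 17.57 kmol, ξ₁ = 141.2 kmol.
Outlet amounts (n = n₀ + Σ ν·ξ):
  V: 787.4 − 1(141.2) − 2(17.57) = 611
  Q: 0 + 1(141.2) = 141.2
  M: 0 + 1(17.57) = 17.57
  U: 0 + 1(17.57) = 17.57
Total out = 787.4 kmol; y_M = 17.57 / 787.4 = 0.02231.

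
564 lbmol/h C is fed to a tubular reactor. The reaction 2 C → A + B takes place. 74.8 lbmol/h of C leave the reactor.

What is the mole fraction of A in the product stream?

0.434

For C: n = n₀ − 2ξ → 74.8 = 564 − 2ξ, giving ξ = 244.6 lbmol/h.
Outlet amounts (n = n₀ + ν ξ):
  C: 564 − 2(244.6) = 74.8
  A: 0 + 1(244.6) = 244.6
  B: 0 + 1(244.6) = 244.6
Total out = 564 lbmol/h; y_A = 244.6 / 564 = 0.4337.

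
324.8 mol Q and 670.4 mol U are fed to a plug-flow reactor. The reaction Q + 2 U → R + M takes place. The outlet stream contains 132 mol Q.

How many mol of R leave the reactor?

For Q: n = n₀ − 1ξ → 132 = 324.8 − 1ξ, giving ξ = 192.8 mol.
Outlet amounts (n = n₀ + ν ξ):
  Q: 324.8 − 1(192.8) = 132
  U: 670.4 − 2(192.8) = 284.8
  R: 0 + 1(192.8) = 192.8
  M: 0 + 1(192.8) = 192.8

193 mol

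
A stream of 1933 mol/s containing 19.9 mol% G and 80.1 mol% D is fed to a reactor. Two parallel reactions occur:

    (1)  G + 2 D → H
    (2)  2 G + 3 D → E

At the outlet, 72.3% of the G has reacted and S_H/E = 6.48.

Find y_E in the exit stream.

Conversion of G: G consumed = 0.723 × 384.7 = 278.1 mol/s = 1ξ₁ + 2ξ₂.
Selectivity: 1ξ₁ / (1ξ₂) = 6.48 → ξ₁ = 6.48 ξ₂.
Substitute: (1·6.48 + 2) ξ₂ = 278.1 → ξ₂ = 32.8 mol/s, ξ₁ = 212.5 mol/s.
Outlet amounts (n = n₀ + Σ ν·ξ):
  G: 384.7 − 1(212.5) − 2(32.8) = 106.6
  D: 1548 − 2(212.5) − 3(32.8) = 1025
  H: 0 + 1(212.5) = 212.5
  E: 0 + 1(32.8) = 32.8
Total out = 1377 mol/s; y_E = 32.8 / 1377 = 0.02382.

0.0238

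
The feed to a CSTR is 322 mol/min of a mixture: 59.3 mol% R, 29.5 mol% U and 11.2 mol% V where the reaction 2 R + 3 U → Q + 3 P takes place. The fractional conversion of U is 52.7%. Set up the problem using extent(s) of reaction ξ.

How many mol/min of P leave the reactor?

U reacted = 0.527 × 94.99 = 50.06 mol/min; ν_U = −3, so ξ = 50.06/3 = 16.69 mol/min.
Outlet amounts (n = n₀ + ν ξ):
  R: 190.9 − 2(16.69) = 157.6
  U: 94.99 − 3(16.69) = 44.93
  Q: 0 + 1(16.69) = 16.69
  P: 0 + 3(16.69) = 50.06
  V: 36.06 (inert)

50.1 mol/min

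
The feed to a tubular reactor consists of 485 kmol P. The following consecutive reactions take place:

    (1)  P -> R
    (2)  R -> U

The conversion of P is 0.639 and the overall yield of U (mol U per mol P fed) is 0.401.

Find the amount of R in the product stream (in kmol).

Conversion of P: P consumed = 1ξ₁ = 0.639 × 485 → ξ₁ = 309.9 kmol.
Yield of U: 1ξ₂ / 485 = 0.401 → ξ₂ = 194.5 kmol.
Outlet amounts (n = n₀ + Σ ν·ξ):
  P: 485 − 1(309.9) = 175.1
  R: 0 + 1(309.9) − 1(194.5) = 115.4
  U: 0 + 1(194.5) = 194.5

115 kmol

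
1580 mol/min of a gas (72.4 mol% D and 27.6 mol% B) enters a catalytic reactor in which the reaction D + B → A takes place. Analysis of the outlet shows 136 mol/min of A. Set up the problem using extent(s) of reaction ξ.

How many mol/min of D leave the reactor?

For A: n = n₀ + 1ξ → 136 = 0 + 1ξ, giving ξ = 136 mol/min.
Outlet amounts (n = n₀ + ν ξ):
  D: 1144 − 1(136) = 1008
  B: 436.1 − 1(136) = 300.1
  A: 0 + 1(136) = 136

1010 mol/min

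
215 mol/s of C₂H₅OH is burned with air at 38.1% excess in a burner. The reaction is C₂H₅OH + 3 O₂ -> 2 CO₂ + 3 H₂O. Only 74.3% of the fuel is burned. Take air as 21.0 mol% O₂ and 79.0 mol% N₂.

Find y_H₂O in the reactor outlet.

Stoichiometric O₂ = 3 × 215 = 645 mol/s; O₂ fed = 645 × 1.381 = 890.7 mol/s.
N₂ fed = 890.7 × 79/21 = 3351 mol/s.
Fuel reacted = 0.743 × 215 → ξ = 159.7 mol/s.
Outlet (n = n₀ + ν ξ):
  C₂H₅OH: 215 − 1(159.7) = 55.25
  O₂: 890.7 − 3(159.7) = 411.5
  N₂: 3351 (inert)
  CO₂: 0 + 2(159.7) = 319.5
  H₂O: 0 + 3(159.7) = 479.2
Total out = 4616 mol/s; y_H₂O = 479.2 / 4616 = 0.1038.

0.104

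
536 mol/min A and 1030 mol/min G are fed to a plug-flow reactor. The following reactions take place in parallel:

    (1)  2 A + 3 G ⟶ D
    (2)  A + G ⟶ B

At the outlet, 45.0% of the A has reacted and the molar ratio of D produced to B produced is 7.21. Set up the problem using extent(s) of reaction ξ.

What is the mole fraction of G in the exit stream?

Conversion of A: A consumed = 0.45 × 536 = 241.2 mol/min = 2ξ₁ + 1ξ₂.
Selectivity: 1ξ₁ / (1ξ₂) = 7.21 → ξ₁ = 7.21 ξ₂.
Substitute: (2·7.21 + 1) ξ₂ = 241.2 → ξ₂ = 15.64 mol/min, ξ₁ = 112.8 mol/min.
Outlet amounts (n = n₀ + Σ ν·ξ):
  A: 536 − 2(112.8) − 1(15.64) = 294.8
  G: 1030 − 3(112.8) − 1(15.64) = 676
  D: 0 + 1(112.8) = 112.8
  B: 0 + 1(15.64) = 15.64
Total out = 1099 mol/min; y_G = 676 / 1099 = 0.615.

0.615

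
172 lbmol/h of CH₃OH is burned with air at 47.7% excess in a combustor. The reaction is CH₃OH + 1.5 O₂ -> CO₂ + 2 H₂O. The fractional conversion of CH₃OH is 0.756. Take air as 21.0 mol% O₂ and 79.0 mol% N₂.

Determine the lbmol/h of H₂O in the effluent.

Stoichiometric O₂ = 1.5 × 172 = 258 lbmol/h; O₂ fed = 258 × 1.477 = 381.1 lbmol/h.
N₂ fed = 381.1 × 79/21 = 1434 lbmol/h.
Fuel reacted = 0.756 × 172 → ξ = 130 lbmol/h.
Outlet (n = n₀ + ν ξ):
  CH₃OH: 172 − 1(130) = 41.97
  O₂: 381.1 − 1.5(130) = 186
  N₂: 1434 (inert)
  CO₂: 0 + 1(130) = 130
  H₂O: 0 + 2(130) = 260.1

260 lbmol/h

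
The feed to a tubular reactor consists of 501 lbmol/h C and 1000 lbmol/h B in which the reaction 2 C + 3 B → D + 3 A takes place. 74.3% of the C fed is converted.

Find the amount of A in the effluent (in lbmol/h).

558 lbmol/h

C reacted = 0.743 × 501 = 372.2 lbmol/h; ν_C = −2, so ξ = 372.2/2 = 186.1 lbmol/h.
Outlet amounts (n = n₀ + ν ξ):
  C: 501 − 2(186.1) = 128.8
  B: 1000 − 3(186.1) = 441.6
  D: 0 + 1(186.1) = 186.1
  A: 0 + 3(186.1) = 558.4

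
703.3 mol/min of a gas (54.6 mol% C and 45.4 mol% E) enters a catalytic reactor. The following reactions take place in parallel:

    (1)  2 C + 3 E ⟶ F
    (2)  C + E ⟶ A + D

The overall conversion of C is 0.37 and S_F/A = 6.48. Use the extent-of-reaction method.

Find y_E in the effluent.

0.253

Conversion of C: C consumed = 0.37 × 384 = 142.1 mol/min = 2ξ₁ + 1ξ₂.
Selectivity: 1ξ₁ / (1ξ₂) = 6.48 → ξ₁ = 6.48 ξ₂.
Substitute: (2·6.48 + 1) ξ₂ = 142.1 → ξ₂ = 10.18 mol/min, ξ₁ = 65.95 mol/min.
Outlet amounts (n = n₀ + Σ ν·ξ):
  C: 384 − 2(65.95) − 1(10.18) = 241.9
  E: 319.3 − 3(65.95) − 1(10.18) = 111.3
  F: 0 + 1(65.95) = 65.95
  A: 0 + 1(10.18) = 10.18
  D: 0 + 1(10.18) = 10.18
Total out = 439.5 mol/min; y_E = 111.3 / 439.5 = 0.2532.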